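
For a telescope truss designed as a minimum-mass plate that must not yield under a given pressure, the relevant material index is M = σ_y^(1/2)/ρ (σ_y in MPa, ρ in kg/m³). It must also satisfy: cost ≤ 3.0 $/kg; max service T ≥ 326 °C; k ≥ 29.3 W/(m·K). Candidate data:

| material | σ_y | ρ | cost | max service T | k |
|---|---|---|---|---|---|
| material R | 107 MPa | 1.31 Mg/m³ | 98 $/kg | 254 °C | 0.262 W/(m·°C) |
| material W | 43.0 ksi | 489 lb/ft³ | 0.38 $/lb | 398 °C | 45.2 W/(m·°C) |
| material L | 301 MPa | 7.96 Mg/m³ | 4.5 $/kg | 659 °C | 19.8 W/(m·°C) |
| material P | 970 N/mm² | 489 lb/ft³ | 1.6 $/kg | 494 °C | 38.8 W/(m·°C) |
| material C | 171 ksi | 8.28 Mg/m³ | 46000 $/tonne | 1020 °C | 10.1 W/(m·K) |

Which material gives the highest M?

material P

Screen on constraints: cost ≤ 3.0 $/kg; max service T ≥ 326 °C; k ≥ 29.3 W/(m·K). Survivors: material W, material P.
Putting every candidate on a common basis:
  material W: σ_y = 296.5 MPa, ρ = 7833 kg/m³
  material P: σ_y = 970.0 MPa, ρ = 7833 kg/m³
  material P: M = 3.98×10⁻³
  material W: M = 2.20×10⁻³
Material P ranks first.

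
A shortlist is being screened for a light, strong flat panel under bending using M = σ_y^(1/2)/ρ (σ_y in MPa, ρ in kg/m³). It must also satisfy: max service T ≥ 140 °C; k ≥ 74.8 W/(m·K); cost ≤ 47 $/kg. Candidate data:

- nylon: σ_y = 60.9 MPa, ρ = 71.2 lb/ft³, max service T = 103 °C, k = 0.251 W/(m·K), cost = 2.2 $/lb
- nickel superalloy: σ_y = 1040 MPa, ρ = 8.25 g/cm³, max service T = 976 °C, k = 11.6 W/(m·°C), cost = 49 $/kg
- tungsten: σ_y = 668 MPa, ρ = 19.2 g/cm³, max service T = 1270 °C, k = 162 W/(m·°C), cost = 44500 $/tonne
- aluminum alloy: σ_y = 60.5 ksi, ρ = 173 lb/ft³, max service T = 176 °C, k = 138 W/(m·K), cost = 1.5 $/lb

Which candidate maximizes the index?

Screen on constraints: max service T ≥ 140 °C; k ≥ 74.8 W/(m·K); cost ≤ 47 $/kg. Survivors: tungsten, aluminum alloy.
Convert each candidate to consistent units, then evaluate M:
  tungsten: σ_y = 668.0 MPa, ρ = 19200 kg/m³
  aluminum alloy: σ_y = 417.1 MPa, ρ = 2771 kg/m³
  aluminum alloy: M = 7.37×10⁻³
  tungsten: M = 1.35×10⁻³
The maximum is for aluminum alloy.

aluminum alloy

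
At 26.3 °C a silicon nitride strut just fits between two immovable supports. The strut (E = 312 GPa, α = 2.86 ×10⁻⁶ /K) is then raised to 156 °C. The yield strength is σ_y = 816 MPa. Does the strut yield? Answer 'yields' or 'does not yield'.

ΔT = 129.7 K. Constrained thermal stress σ = E·α·ΔT = 312.0×10³ MPa × 2.86×10⁻⁶ × 129.7 = 116 MPa (compressive).
Compare to σ_y = 816 MPa: σ < σ_y, so it does not yield.

does not yield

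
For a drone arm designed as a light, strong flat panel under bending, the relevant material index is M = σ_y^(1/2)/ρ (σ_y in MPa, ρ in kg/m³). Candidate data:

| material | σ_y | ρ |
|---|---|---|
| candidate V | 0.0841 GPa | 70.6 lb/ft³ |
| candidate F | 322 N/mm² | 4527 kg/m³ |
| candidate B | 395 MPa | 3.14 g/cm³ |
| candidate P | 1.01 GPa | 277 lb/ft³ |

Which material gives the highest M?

candidate V

Putting every candidate on a common basis:
  candidate V: σ_y = 84.10 MPa, ρ = 1131 kg/m³
  candidate F: σ_y = 322.0 MPa, ρ = 4527 kg/m³
  candidate B: σ_y = 395.0 MPa, ρ = 3140 kg/m³
  candidate P: σ_y = 1010 MPa, ρ = 4437 kg/m³
  candidate V: M = 8.11×10⁻³
  candidate P: M = 7.16×10⁻³
  candidate B: M = 6.33×10⁻³
  candidate F: M = 3.96×10⁻³
The maximum is for candidate V.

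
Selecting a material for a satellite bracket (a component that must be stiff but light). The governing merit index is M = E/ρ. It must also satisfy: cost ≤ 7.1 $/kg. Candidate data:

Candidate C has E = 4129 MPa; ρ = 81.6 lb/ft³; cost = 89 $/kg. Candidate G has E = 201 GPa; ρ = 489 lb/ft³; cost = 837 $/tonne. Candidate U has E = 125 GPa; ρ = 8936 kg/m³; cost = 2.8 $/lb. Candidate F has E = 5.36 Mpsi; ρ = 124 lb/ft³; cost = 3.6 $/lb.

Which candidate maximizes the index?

candidate G

Screen on constraints: cost ≤ 7.1 $/kg. Survivors: candidate G, candidate U.
Normalizing units and computing the index:
  candidate G: E = 201.0 GPa, ρ = 7833 kg/m³
  candidate U: E = 125.0 GPa, ρ = 8936 kg/m³
  candidate G: M = 25.7 MN·m/kg
  candidate U: M = 14.0 MN·m/kg
The maximum is for candidate G.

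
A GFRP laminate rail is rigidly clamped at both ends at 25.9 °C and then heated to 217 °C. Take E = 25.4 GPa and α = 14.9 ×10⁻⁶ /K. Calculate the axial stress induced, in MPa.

ΔT = 191.1 K. Constrained thermal stress σ = E·α·ΔT = 25.40×10³ MPa × 14.9×10⁻⁶ × 191.1 = 72.3 MPa (compressive).

72.3 MPa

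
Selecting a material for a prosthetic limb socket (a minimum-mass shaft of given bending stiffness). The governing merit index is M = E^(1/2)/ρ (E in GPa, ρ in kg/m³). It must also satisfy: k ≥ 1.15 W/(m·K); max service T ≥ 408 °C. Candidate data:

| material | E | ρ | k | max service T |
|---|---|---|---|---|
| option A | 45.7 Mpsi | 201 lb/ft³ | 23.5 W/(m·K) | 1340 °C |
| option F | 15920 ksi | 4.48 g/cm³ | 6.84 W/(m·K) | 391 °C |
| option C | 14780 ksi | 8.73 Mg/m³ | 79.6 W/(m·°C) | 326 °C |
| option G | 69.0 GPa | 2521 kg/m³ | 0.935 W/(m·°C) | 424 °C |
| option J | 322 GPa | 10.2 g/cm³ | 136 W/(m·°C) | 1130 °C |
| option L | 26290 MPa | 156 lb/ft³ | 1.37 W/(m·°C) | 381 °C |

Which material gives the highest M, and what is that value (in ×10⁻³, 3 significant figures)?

option A, M = 5.51×10⁻³

Screen on constraints: k ≥ 1.15 W/(m·K); max service T ≥ 408 °C. Survivors: option A, option J.
In SI units:
  option A: E = 315.1 GPa, ρ = 3220 kg/m³
  option J: E = 322.0 GPa, ρ = 10200 kg/m³
  option A: M = 5.51×10⁻³
  option J: M = 1.76×10⁻³
Highest index: option A.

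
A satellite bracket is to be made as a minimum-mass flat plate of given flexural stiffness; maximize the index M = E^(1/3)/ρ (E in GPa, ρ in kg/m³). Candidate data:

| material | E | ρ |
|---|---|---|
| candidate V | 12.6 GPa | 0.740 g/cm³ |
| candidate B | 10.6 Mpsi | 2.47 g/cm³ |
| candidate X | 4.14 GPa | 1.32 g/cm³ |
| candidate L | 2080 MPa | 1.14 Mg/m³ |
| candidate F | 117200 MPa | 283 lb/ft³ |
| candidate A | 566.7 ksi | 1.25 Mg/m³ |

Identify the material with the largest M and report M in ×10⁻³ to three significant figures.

candidate V, M = 3.14×10⁻³

Convert each candidate to consistent units, then evaluate M:
  candidate V: E = 12.60 GPa, ρ = 740.0 kg/m³
  candidate B: E = 73.08 GPa, ρ = 2470 kg/m³
  candidate X: E = 4.140 GPa, ρ = 1320 kg/m³
  candidate L: E = 2.080 GPa, ρ = 1140 kg/m³
  candidate F: E = 117.2 GPa, ρ = 4533 kg/m³
  candidate A: E = 3.907 GPa, ρ = 1250 kg/m³
  candidate V: M = 3.14×10⁻³
  candidate B: M = 1.69×10⁻³
  candidate A: M = 1.26×10⁻³
  candidate X: M = 1.22×10⁻³
  candidate L: M = 1.12×10⁻³
  candidate F: M = 1.08×10⁻³
Highest index: candidate V.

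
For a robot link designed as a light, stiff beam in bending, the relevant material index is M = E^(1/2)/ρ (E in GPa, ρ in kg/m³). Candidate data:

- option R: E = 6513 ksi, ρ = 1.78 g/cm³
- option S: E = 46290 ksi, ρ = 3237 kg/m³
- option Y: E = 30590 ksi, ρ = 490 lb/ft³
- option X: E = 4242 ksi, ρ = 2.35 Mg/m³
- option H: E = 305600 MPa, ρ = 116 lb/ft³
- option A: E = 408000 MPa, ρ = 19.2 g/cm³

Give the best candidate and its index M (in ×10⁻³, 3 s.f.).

option H, M = 9.41×10⁻³

Putting every candidate on a common basis:
  option R: E = 44.91 GPa, ρ = 1780 kg/m³
  option S: E = 319.2 GPa, ρ = 3237 kg/m³
  option Y: E = 210.9 GPa, ρ = 7849 kg/m³
  option X: E = 29.25 GPa, ρ = 2350 kg/m³
  option H: E = 305.6 GPa, ρ = 1858 kg/m³
  option A: E = 408.0 GPa, ρ = 19200 kg/m³
  option H: M = 9.41×10⁻³
  option S: M = 5.52×10⁻³
  option R: M = 3.76×10⁻³
  option X: M = 2.30×10⁻³
  option Y: M = 1.85×10⁻³
  option A: M = 1.05×10⁻³
Option H ranks first.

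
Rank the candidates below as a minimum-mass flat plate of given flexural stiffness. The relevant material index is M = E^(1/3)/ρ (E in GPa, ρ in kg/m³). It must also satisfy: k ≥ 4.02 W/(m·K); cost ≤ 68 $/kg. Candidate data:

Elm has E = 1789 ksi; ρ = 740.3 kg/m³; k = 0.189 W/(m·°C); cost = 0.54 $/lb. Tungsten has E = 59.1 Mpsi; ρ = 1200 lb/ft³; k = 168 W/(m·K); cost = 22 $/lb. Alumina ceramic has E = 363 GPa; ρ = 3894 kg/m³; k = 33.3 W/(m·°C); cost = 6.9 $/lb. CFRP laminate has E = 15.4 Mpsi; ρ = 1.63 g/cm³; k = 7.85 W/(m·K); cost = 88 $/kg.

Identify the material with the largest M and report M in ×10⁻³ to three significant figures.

Screen on constraints: k ≥ 4.02 W/(m·K); cost ≤ 68 $/kg. Survivors: tungsten, alumina ceramic.
Normalizing units and computing the index:
  tungsten: E = 407.5 GPa, ρ = 19220 kg/m³
  alumina ceramic: E = 363.0 GPa, ρ = 3894 kg/m³
  alumina ceramic: M = 1.83×10⁻³
  tungsten: M = 0.386×10⁻³
Highest index: alumina ceramic.

alumina ceramic, M = 1.83×10⁻³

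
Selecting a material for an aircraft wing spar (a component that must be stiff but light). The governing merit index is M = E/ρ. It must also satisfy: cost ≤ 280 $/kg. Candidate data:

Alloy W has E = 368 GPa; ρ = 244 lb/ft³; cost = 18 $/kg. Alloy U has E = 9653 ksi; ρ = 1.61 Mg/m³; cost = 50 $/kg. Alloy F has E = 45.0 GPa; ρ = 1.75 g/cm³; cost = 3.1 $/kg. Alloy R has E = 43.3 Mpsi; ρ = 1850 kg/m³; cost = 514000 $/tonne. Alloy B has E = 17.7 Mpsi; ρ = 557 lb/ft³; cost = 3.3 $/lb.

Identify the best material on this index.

alloy W

Screen on constraints: cost ≤ 280 $/kg. Survivors: alloy W, alloy U, alloy F, alloy B.
Normalizing units and computing the index:
  alloy W: E = 368.0 GPa, ρ = 3909 kg/m³
  alloy U: E = 66.56 GPa, ρ = 1610 kg/m³
  alloy F: E = 45.00 GPa, ρ = 1750 kg/m³
  alloy B: E = 122.0 GPa, ρ = 8922 kg/m³
  alloy W: M = 94.2 MN·m/kg
  alloy U: M = 41.3 MN·m/kg
  alloy F: M = 25.7 MN·m/kg
  alloy B: M = 13.7 MN·m/kg
Alloy W ranks first.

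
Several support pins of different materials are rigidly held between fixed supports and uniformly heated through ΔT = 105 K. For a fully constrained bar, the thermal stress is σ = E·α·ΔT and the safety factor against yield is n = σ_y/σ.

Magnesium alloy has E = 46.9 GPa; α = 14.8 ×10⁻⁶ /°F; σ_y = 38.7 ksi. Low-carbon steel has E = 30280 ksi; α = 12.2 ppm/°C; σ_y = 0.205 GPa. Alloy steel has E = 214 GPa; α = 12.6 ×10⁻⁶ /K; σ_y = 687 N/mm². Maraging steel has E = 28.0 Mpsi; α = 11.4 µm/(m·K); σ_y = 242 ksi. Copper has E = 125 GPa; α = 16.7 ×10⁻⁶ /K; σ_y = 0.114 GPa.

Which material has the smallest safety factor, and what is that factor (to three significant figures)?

copper, n = 0.520

Per material, after unit conversion:
  magnesium alloy: E = 46.90, α = 26.6, σ_y = 266.8 → σ = 131 MPa, n = 2.03
  low-carbon steel: E = 208.8, α = 12.2, σ_y = 205.0 → σ = 267 MPa, n = 0.767
  alloy steel: E = 214.0, α = 12.6, σ_y = 687.0 → σ = 283 MPa, n = 2.43
  maraging steel: E = 193.1, α = 11.4, σ_y = 1669 → σ = 231 MPa, n = 7.22
  copper: E = 125.0, α = 16.7, σ_y = 114.0 → σ = 219 MPa, n = 0.520
Smallest n: copper with n = 0.520.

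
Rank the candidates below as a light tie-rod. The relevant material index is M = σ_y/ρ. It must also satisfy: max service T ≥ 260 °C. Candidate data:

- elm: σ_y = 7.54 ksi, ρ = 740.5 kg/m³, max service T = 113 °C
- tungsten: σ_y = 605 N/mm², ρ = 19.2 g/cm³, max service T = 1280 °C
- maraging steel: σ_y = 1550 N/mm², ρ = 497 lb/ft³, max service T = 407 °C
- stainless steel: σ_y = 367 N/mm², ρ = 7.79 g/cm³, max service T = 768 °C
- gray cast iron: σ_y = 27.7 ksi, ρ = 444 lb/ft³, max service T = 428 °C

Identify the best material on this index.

maraging steel

Screen on constraints: max service T ≥ 260 °C. Survivors: tungsten, maraging steel, stainless steel, gray cast iron.
After converting to SI:
  tungsten: σ_y = 605.0 MPa, ρ = 19200 kg/m³
  maraging steel: σ_y = 1550 MPa, ρ = 7961 kg/m³
  stainless steel: σ_y = 367.0 MPa, ρ = 7790 kg/m³
  gray cast iron: σ_y = 191.0 MPa, ρ = 7112 kg/m³
  maraging steel: M = 195 kN·m/kg
  stainless steel: M = 47.1 kN·m/kg
  tungsten: M = 31.5 kN·m/kg
  gray cast iron: M = 26.9 kN·m/kg
Maraging steel ranks first.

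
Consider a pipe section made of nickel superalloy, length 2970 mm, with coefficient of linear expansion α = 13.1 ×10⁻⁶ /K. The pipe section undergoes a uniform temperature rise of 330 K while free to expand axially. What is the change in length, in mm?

12.8 mm

ΔL = α·L₀·ΔT = 13.1×10⁻⁶ × 2970 mm × 330.0 K = 12.8 mm.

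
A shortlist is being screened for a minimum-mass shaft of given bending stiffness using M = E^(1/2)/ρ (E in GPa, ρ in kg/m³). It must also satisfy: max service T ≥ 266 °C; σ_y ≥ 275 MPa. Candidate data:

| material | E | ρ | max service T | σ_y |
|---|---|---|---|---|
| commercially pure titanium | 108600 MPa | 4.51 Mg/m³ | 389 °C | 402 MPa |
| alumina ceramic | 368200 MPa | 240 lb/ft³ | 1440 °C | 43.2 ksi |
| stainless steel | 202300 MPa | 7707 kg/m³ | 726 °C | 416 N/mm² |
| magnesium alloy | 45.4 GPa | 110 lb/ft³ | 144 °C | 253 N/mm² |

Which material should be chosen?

Screen on constraints: max service T ≥ 266 °C; σ_y ≥ 275 MPa. Survivors: commercially pure titanium, alumina ceramic, stainless steel.
Convert each candidate to consistent units, then evaluate M:
  commercially pure titanium: E = 108.6 GPa, ρ = 4510 kg/m³
  alumina ceramic: E = 368.2 GPa, ρ = 3844 kg/m³
  stainless steel: E = 202.3 GPa, ρ = 7707 kg/m³
  alumina ceramic: M = 4.99×10⁻³
  commercially pure titanium: M = 2.31×10⁻³
  stainless steel: M = 1.85×10⁻³
Alumina ceramic has the largest M.

alumina ceramic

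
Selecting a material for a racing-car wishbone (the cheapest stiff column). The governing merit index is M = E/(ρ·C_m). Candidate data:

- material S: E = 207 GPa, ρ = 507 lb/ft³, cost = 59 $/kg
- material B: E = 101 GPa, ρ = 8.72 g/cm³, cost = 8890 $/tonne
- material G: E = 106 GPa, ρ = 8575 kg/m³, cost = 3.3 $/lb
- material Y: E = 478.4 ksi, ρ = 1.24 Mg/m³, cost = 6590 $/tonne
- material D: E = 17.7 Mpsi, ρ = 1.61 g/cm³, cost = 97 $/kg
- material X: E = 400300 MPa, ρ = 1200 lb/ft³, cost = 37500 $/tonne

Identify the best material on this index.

material G

Convert each candidate to consistent units, then evaluate M:
  material S: E = 207.0 GPa, ρ = 8121 kg/m³, cost = 59.00 $/kg
  material B: E = 101.0 GPa, ρ = 8720 kg/m³, cost = 8.890 $/kg
  material G: E = 106.0 GPa, ρ = 8575 kg/m³, cost = 7.275 $/kg
  material Y: E = 3.298 GPa, ρ = 1240 kg/m³, cost = 6.590 $/kg
  material D: E = 122.0 GPa, ρ = 1610 kg/m³, cost = 97.00 $/kg
  material X: E = 400.3 GPa, ρ = 19220 kg/m³, cost = 37.50 $/kg
  material G: M = 1.70 MN·m per $
  material B: M = 1.30 MN·m per $
  material D: M = 0.781 MN·m per $
  material X: M = 0.555 MN·m per $
  material S: M = 0.432 MN·m per $
  material Y: M = 0.404 MN·m per $
Material G has the largest M.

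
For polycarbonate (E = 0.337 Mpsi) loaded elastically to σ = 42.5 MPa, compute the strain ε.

0.0183

E = 0.337 Mpsi = 2.324 GPa = 2324 MPa.
ε = σ/E = 42.5 / 2324 = 0.0183.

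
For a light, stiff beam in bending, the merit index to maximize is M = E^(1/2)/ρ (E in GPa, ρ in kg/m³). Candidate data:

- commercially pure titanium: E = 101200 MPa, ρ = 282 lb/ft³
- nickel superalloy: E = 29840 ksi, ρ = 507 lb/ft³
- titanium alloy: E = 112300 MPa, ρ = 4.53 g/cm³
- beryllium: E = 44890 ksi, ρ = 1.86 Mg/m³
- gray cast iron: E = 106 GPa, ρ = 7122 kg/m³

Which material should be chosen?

Putting every candidate on a common basis:
  commercially pure titanium: E = 101.2 GPa, ρ = 4517 kg/m³
  nickel superalloy: E = 205.7 GPa, ρ = 8121 kg/m³
  titanium alloy: E = 112.3 GPa, ρ = 4530 kg/m³
  beryllium: E = 309.5 GPa, ρ = 1860 kg/m³
  gray cast iron: E = 106.0 GPa, ρ = 7122 kg/m³
  beryllium: M = 9.46×10⁻³
  titanium alloy: M = 2.34×10⁻³
  commercially pure titanium: M = 2.23×10⁻³
  nickel superalloy: M = 1.77×10⁻³
  gray cast iron: M = 1.45×10⁻³
Highest index: beryllium.

beryllium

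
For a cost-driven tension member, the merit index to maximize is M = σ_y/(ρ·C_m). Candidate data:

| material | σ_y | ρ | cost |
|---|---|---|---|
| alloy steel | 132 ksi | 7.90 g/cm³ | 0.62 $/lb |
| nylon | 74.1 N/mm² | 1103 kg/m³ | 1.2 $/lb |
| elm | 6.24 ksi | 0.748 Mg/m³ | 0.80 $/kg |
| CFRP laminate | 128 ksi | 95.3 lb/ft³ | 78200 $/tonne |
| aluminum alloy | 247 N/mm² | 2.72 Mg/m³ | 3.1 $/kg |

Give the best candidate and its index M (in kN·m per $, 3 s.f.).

Normalizing units and computing the index:
  alloy steel: σ_y = 910.1 MPa, ρ = 7900 kg/m³, cost = 1.367 $/kg
  nylon: σ_y = 74.10 MPa, ρ = 1103 kg/m³, cost = 2.646 $/kg
  elm: σ_y = 43.02 MPa, ρ = 748.0 kg/m³, cost = 0.8000 $/kg
  CFRP laminate: σ_y = 882.5 MPa, ρ = 1527 kg/m³, cost = 78.20 $/kg
  aluminum alloy: σ_y = 247.0 MPa, ρ = 2720 kg/m³, cost = 3.100 $/kg
  alloy steel: M = 84.3 kN·m per $
  elm: M = 71.9 kN·m per $
  aluminum alloy: M = 29.3 kN·m per $
  nylon: M = 25.4 kN·m per $
  CFRP laminate: M = 7.39 kN·m per $
Highest index: alloy steel.

alloy steel, M = 84.3 kN·m per $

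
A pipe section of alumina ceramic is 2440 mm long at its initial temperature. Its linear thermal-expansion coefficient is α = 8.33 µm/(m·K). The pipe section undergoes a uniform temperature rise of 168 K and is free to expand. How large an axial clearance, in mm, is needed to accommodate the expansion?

ΔL = α·L₀·ΔT = 8.33×10⁻⁶ × 2440 mm × 168.0 K = 3.41 mm.

3.41 mm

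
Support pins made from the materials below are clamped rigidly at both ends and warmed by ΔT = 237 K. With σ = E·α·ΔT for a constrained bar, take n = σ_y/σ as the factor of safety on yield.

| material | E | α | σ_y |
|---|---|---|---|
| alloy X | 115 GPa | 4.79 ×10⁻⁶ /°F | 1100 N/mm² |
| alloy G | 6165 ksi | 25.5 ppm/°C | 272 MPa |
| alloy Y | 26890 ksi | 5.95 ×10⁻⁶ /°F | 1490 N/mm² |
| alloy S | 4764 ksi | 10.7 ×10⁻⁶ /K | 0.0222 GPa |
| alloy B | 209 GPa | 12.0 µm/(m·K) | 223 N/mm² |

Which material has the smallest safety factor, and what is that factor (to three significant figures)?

In consistent units (E in GPa, α in ×10⁻⁶/K, σ_y in MPa):
  alloy X: E = 115.0, α = 8.62, σ_y = 1100 → σ = 235 MPa, n = 4.68
  alloy G: E = 42.51, α = 25.5, σ_y = 272.0 → σ = 257 MPa, n = 1.06
  alloy Y: E = 185.4, α = 10.7, σ_y = 1490 → σ = 471 MPa, n = 3.17
  alloy S: E = 32.85, α = 10.7, σ_y = 22.20 → σ = 83.3 MPa, n = 0.267
  alloy B: E = 209.0, α = 12.0, σ_y = 223.0 → σ = 594 MPa, n = 0.375
Alloy S has the lowest safety factor, n = 0.267.

alloy S, n = 0.267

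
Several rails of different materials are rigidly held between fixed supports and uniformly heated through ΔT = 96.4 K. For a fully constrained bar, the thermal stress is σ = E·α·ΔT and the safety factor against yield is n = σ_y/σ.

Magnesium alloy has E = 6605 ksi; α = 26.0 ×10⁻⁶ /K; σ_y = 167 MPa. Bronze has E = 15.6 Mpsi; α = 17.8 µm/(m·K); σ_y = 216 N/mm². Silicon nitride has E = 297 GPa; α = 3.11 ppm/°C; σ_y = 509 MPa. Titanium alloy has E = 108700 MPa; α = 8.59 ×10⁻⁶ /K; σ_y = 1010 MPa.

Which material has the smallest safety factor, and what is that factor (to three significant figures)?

bronze, n = 1.17

With everything in SI (GPa, ×10⁻⁶/K, MPa):
  magnesium alloy: E = 45.54, α = 26.0, σ_y = 167.0 → σ = 114 MPa, n = 1.46
  bronze: E = 107.6, α = 17.8, σ_y = 216.0 → σ = 185 MPa, n = 1.17
  silicon nitride: E = 297.0, α = 3.11, σ_y = 509.0 → σ = 89.0 MPa, n = 5.72
  titanium alloy: E = 108.7, α = 8.59, σ_y = 1010 → σ = 90.0 MPa, n = 11.2
The minimum is bronze at n = 1.17.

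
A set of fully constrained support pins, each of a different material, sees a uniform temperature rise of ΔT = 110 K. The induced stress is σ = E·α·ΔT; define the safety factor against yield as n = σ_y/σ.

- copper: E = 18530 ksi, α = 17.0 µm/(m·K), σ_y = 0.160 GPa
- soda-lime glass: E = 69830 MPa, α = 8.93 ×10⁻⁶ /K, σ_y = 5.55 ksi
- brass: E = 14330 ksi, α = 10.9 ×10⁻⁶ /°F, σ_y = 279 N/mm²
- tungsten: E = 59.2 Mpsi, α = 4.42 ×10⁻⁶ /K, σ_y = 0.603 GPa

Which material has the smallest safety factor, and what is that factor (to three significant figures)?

soda-lime glass, n = 0.558

Per material, after unit conversion:
  copper: E = 127.8, α = 17.0, σ_y = 160.0 → σ = 239 MPa, n = 0.670
  soda-lime glass: E = 69.83, α = 8.93, σ_y = 38.27 → σ = 68.6 MPa, n = 0.558
  brass: E = 98.80, α = 19.6, σ_y = 279.0 → σ = 213 MPa, n = 1.31
  tungsten: E = 408.2, α = 4.42, σ_y = 603.0 → σ = 198 MPa, n = 3.04
Smallest n: soda-lime glass with n = 0.558.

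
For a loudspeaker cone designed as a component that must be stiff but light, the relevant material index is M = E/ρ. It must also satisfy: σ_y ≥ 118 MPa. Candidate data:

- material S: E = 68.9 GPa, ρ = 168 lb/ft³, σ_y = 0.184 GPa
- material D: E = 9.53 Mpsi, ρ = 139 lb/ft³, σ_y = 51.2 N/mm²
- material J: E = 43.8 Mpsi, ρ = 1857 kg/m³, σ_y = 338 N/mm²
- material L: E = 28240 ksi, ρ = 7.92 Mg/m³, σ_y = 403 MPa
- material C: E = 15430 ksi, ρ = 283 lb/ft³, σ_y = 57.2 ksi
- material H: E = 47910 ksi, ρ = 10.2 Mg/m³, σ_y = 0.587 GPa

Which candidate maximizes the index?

material J

Screen on constraints: σ_y ≥ 118 MPa. Survivors: material S, material J, material L, material C, material H.
After converting to SI:
  material S: E = 68.90 GPa, ρ = 2691 kg/m³
  material J: E = 302.0 GPa, ρ = 1857 kg/m³
  material L: E = 194.7 GPa, ρ = 7920 kg/m³
  material C: E = 106.4 GPa, ρ = 4533 kg/m³
  material H: E = 330.3 GPa, ρ = 10200 kg/m³
  material J: M = 163 MN·m/kg
  material H: M = 32.4 MN·m/kg
  material S: M = 25.6 MN·m/kg
  material L: M = 24.6 MN·m/kg
  material C: M = 23.5 MN·m/kg
Material J has the largest M.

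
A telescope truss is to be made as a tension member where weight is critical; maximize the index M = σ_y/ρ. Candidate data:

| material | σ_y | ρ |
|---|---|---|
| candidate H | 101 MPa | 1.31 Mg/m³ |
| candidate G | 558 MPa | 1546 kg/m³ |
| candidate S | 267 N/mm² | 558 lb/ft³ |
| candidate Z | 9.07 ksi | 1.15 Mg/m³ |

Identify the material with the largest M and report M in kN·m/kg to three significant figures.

Convert each candidate to consistent units, then evaluate M:
  candidate H: σ_y = 101.0 MPa, ρ = 1310 kg/m³
  candidate G: σ_y = 558.0 MPa, ρ = 1546 kg/m³
  candidate S: σ_y = 267.0 MPa, ρ = 8938 kg/m³
  candidate Z: σ_y = 62.54 MPa, ρ = 1150 kg/m³
  candidate G: M = 361 kN·m/kg
  candidate H: M = 77.1 kN·m/kg
  candidate Z: M = 54.4 kN·m/kg
  candidate S: M = 29.9 kN·m/kg
Highest index: candidate G.

candidate G, M = 361 kN·m/kg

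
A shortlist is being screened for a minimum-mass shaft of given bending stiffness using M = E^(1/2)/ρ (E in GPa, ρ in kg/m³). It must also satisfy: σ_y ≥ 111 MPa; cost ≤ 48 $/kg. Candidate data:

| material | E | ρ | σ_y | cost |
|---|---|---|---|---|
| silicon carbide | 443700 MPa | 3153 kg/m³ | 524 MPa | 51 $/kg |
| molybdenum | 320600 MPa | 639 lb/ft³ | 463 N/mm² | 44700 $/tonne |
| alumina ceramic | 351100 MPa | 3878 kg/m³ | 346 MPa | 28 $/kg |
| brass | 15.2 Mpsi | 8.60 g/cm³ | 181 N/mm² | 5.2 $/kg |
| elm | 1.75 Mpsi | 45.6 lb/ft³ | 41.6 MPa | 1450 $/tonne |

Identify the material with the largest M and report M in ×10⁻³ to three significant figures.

alumina ceramic, M = 4.83×10⁻³

Screen on constraints: σ_y ≥ 111 MPa; cost ≤ 48 $/kg. Survivors: molybdenum, alumina ceramic, brass.
Convert each candidate to consistent units, then evaluate M:
  molybdenum: E = 320.6 GPa, ρ = 10240 kg/m³
  alumina ceramic: E = 351.1 GPa, ρ = 3878 kg/m³
  brass: E = 104.8 GPa, ρ = 8600 kg/m³
  alumina ceramic: M = 4.83×10⁻³
  molybdenum: M = 1.75×10⁻³
  brass: M = 1.19×10⁻³
Alumina ceramic has the largest M.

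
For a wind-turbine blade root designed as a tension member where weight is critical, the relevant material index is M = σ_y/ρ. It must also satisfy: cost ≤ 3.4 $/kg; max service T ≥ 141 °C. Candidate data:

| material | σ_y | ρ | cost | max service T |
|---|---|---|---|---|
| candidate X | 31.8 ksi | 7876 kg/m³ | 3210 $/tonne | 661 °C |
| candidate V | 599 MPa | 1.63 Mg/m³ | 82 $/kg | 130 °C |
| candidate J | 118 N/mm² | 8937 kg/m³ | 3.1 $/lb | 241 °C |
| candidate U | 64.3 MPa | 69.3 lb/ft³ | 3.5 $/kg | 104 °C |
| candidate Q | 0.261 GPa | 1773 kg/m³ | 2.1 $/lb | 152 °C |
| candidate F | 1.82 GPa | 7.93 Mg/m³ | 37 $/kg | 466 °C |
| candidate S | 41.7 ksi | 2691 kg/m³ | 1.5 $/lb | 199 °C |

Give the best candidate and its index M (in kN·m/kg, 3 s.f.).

Screen on constraints: cost ≤ 3.4 $/kg; max service T ≥ 141 °C. Survivors: candidate X, candidate S.
Convert each candidate to consistent units, then evaluate M:
  candidate X: σ_y = 219.3 MPa, ρ = 7876 kg/m³
  candidate S: σ_y = 287.5 MPa, ρ = 2691 kg/m³
  candidate S: M = 107 kN·m/kg
  candidate X: M = 27.8 kN·m/kg
Candidate S ranks first.

candidate S, M = 107 kN·m/kg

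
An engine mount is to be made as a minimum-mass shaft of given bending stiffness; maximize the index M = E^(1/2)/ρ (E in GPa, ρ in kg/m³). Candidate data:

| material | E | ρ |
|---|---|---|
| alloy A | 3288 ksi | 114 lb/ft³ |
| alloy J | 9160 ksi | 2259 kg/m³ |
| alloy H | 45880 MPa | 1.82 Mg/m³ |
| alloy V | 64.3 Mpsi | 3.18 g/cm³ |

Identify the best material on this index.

alloy V

Convert each candidate to consistent units, then evaluate M:
  alloy A: E = 22.67 GPa, ρ = 1826 kg/m³
  alloy J: E = 63.16 GPa, ρ = 2259 kg/m³
  alloy H: E = 45.88 GPa, ρ = 1820 kg/m³
  alloy V: E = 443.3 GPa, ρ = 3180 kg/m³
  alloy V: M = 6.62×10⁻³
  alloy H: M = 3.72×10⁻³
  alloy J: M = 3.52×10⁻³
  alloy A: M = 2.61×10⁻³
Highest index: alloy V.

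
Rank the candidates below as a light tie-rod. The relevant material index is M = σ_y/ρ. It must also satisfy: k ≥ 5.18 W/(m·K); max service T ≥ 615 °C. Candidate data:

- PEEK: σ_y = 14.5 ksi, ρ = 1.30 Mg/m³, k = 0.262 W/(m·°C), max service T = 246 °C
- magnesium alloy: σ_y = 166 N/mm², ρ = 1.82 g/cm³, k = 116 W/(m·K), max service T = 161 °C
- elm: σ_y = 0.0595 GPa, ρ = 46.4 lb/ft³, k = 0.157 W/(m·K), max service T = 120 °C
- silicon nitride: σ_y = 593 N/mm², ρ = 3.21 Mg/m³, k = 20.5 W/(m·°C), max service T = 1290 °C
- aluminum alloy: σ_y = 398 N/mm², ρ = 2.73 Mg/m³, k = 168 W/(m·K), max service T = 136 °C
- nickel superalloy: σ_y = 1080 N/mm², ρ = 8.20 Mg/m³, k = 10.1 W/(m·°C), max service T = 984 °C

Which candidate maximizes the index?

silicon nitride

Screen on constraints: k ≥ 5.18 W/(m·K); max service T ≥ 615 °C. Survivors: silicon nitride, nickel superalloy.
Normalizing units and computing the index:
  silicon nitride: σ_y = 593.0 MPa, ρ = 3210 kg/m³
  nickel superalloy: σ_y = 1080 MPa, ρ = 8200 kg/m³
  silicon nitride: M = 185 kN·m/kg
  nickel superalloy: M = 132 kN·m/kg
Highest index: silicon nitride.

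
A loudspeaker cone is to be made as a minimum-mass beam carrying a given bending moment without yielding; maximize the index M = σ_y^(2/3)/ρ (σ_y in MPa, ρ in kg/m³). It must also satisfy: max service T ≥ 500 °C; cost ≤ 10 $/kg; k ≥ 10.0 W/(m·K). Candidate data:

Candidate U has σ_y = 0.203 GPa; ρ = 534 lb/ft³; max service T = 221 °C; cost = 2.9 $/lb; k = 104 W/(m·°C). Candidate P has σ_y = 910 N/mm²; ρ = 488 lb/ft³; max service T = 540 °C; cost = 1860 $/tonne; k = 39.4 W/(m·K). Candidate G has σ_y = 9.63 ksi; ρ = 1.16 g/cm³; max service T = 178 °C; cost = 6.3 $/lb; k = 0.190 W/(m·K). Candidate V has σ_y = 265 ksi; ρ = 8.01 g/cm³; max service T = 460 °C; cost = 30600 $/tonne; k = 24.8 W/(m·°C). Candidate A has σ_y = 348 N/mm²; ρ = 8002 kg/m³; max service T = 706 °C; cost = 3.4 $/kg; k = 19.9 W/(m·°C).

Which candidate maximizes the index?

candidate P

Screen on constraints: max service T ≥ 500 °C; cost ≤ 10 $/kg; k ≥ 10.0 W/(m·K). Survivors: candidate P, candidate A.
Normalizing units and computing the index:
  candidate P: σ_y = 910.0 MPa, ρ = 7817 kg/m³
  candidate A: σ_y = 348.0 MPa, ρ = 8002 kg/m³
  candidate P: M = 12.0×10⁻³
  candidate A: M = 6.18×10⁻³
Candidate P ranks first.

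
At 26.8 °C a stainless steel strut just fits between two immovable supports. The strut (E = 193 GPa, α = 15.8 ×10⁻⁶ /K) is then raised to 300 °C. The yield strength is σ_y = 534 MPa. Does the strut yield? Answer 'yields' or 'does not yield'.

ΔT = 273.2 K. Constrained thermal stress σ = E·α·ΔT = 193.0×10³ MPa × 15.8×10⁻⁶ × 273.2 = 833 MPa (compressive).
Compare to σ_y = 534 MPa: σ ≥ σ_y, so it yields.

yields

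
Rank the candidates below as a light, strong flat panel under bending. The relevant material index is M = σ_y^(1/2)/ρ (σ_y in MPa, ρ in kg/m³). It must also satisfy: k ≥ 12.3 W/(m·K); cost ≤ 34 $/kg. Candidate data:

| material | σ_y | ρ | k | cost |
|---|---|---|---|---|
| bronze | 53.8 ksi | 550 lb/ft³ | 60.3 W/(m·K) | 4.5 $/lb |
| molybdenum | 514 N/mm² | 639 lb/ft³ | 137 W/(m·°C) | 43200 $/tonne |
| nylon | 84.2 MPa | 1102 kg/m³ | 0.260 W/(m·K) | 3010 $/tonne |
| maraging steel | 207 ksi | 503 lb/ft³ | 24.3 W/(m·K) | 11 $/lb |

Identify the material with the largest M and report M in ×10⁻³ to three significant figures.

Screen on constraints: k ≥ 12.3 W/(m·K); cost ≤ 34 $/kg. Survivors: bronze, maraging steel.
Normalizing units and computing the index:
  bronze: σ_y = 370.9 MPa, ρ = 8810 kg/m³
  maraging steel: σ_y = 1427 MPa, ρ = 8057 kg/m³
  maraging steel: M = 4.69×10⁻³
  bronze: M = 2.19×10⁻³
Maraging steel has the largest M.

maraging steel, M = 4.69×10⁻³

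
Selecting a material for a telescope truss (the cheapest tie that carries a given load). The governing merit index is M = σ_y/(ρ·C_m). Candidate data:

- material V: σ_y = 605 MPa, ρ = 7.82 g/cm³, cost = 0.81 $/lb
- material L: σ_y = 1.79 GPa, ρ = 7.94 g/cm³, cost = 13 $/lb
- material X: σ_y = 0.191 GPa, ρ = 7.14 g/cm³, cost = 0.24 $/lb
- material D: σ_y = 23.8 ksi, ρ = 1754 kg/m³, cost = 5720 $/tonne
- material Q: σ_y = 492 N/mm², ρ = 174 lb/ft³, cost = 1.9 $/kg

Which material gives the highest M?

After converting to SI:
  material V: σ_y = 605.0 MPa, ρ = 7820 kg/m³, cost = 1.786 $/kg
  material L: σ_y = 1790 MPa, ρ = 7940 kg/m³, cost = 28.66 $/kg
  material X: σ_y = 191.0 MPa, ρ = 7140 kg/m³, cost = 0.5291 $/kg
  material D: σ_y = 164.1 MPa, ρ = 1754 kg/m³, cost = 5.720 $/kg
  material Q: σ_y = 492.0 MPa, ρ = 2787 kg/m³, cost = 1.900 $/kg
  material Q: M = 92.9 kN·m per $
  material X: M = 50.6 kN·m per $
  material V: M = 43.3 kN·m per $
  material D: M = 16.4 kN·m per $
  material L: M = 7.87 kN·m per $
The maximum is for material Q.

material Q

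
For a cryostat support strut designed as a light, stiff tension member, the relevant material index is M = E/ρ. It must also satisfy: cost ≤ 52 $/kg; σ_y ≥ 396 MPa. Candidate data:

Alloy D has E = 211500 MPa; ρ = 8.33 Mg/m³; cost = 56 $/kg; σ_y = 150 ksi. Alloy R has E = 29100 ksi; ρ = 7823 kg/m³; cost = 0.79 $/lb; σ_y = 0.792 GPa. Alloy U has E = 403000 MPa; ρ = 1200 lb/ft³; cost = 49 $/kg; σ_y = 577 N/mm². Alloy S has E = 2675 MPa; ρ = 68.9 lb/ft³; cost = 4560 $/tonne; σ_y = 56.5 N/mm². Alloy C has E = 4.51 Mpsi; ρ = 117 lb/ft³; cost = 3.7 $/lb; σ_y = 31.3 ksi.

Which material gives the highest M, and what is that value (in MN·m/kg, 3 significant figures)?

Screen on constraints: cost ≤ 52 $/kg; σ_y ≥ 396 MPa. Survivors: alloy R, alloy U.
Convert each candidate to consistent units, then evaluate M:
  alloy R: E = 200.6 GPa, ρ = 7823 kg/m³
  alloy U: E = 403.0 GPa, ρ = 19220 kg/m³
  alloy R: M = 25.6 MN·m/kg
  alloy U: M = 21.0 MN·m/kg
Highest index: alloy R.

alloy R, M = 25.6 MN·m/kg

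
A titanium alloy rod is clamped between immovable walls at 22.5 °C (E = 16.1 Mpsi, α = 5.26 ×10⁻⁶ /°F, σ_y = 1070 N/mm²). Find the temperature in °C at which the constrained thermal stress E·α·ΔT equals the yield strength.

1040 °C

E = 16.1 Mpsi = 111.0 GPa.
α = 5.26×10⁻⁶/°F × 9/5 = 9.47×10⁻⁶/K.
σ_y = 1070 N/mm² = 1070 MPa.
E·α·ΔT = 1070 MPa ⇒ ΔT = 1070 / (111.0×10³ × 9.47×10⁻⁶) = 1018 K.
T = 22.5 + 1018 = 1041 °C.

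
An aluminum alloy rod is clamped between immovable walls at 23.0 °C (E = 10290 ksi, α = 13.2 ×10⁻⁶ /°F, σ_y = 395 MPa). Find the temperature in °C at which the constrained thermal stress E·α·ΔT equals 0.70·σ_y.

187 °C

E = 10290 ksi = 70.95 GPa.
α = 13.2×10⁻⁶/°F × 9/5 = 23.8×10⁻⁶/K.
E·α·ΔT = 276.5 MPa ⇒ ΔT = 276.5 / (70.95×10³ × 23.8×10⁻⁶) = 164.0 K.
T = 23.0 + 164.0 = 187.0 °C.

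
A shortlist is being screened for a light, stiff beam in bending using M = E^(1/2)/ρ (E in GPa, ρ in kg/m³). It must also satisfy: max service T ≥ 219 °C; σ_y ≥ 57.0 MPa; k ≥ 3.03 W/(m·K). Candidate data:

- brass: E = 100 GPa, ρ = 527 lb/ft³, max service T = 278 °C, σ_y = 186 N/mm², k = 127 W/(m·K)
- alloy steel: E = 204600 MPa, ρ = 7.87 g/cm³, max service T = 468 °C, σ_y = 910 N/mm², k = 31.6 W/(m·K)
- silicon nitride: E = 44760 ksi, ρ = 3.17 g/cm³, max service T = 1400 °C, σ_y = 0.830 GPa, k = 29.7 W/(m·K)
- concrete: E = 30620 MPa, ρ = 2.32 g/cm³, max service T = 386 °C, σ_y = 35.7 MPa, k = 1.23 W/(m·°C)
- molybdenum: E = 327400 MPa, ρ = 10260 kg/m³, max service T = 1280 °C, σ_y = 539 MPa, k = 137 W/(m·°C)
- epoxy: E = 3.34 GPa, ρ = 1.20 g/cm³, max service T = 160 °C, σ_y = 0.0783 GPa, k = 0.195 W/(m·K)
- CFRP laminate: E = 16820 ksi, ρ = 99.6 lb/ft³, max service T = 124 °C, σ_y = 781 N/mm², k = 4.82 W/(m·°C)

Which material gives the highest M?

Screen on constraints: max service T ≥ 219 °C; σ_y ≥ 57.0 MPa; k ≥ 3.03 W/(m·K). Survivors: brass, alloy steel, silicon nitride, molybdenum.
In SI units:
  brass: E = 100.0 GPa, ρ = 8442 kg/m³
  alloy steel: E = 204.6 GPa, ρ = 7870 kg/m³
  silicon nitride: E = 308.6 GPa, ρ = 3170 kg/m³
  molybdenum: E = 327.4 GPa, ρ = 10260 kg/m³
  silicon nitride: M = 5.54×10⁻³
  alloy steel: M = 1.82×10⁻³
  molybdenum: M = 1.76×10⁻³
  brass: M = 1.18×10⁻³
Highest index: silicon nitride.

silicon nitride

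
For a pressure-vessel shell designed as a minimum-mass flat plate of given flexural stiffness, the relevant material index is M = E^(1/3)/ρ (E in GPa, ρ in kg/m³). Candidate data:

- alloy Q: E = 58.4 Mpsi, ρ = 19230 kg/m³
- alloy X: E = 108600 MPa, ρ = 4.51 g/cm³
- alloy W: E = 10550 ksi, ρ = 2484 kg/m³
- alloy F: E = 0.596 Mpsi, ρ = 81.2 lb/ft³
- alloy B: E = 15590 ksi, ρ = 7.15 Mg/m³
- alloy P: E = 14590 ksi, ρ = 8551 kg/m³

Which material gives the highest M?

alloy W

Normalizing units and computing the index:
  alloy Q: E = 402.7 GPa, ρ = 19230 kg/m³
  alloy X: E = 108.6 GPa, ρ = 4510 kg/m³
  alloy W: E = 72.74 GPa, ρ = 2484 kg/m³
  alloy F: E = 4.109 GPa, ρ = 1301 kg/m³
  alloy B: E = 107.5 GPa, ρ = 7150 kg/m³
  alloy P: E = 100.6 GPa, ρ = 8551 kg/m³
  alloy W: M = 1.68×10⁻³
  alloy F: M = 1.23×10⁻³
  alloy X: M = 1.06×10⁻³
  alloy B: M = 0.665×10⁻³
  alloy P: M = 0.544×10⁻³
  alloy Q: M = 0.384×10⁻³
Alloy W ranks first.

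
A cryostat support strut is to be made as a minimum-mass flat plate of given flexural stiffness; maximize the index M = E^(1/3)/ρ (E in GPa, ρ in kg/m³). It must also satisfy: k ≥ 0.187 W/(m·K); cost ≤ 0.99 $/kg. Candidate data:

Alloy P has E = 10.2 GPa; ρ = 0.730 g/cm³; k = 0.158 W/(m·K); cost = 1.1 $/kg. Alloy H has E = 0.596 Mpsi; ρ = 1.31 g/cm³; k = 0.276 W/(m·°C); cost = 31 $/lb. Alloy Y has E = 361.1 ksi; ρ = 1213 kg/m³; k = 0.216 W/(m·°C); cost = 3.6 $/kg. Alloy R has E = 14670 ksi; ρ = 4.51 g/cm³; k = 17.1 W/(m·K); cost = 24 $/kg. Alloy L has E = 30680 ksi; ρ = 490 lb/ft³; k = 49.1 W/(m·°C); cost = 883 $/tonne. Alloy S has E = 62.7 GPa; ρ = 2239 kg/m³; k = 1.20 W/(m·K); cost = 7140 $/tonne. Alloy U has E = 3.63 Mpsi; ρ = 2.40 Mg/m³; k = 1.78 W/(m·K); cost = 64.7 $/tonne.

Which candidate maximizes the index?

alloy U

Screen on constraints: k ≥ 0.187 W/(m·K); cost ≤ 0.99 $/kg. Survivors: alloy L, alloy U.
In SI units:
  alloy L: E = 211.5 GPa, ρ = 7849 kg/m³
  alloy U: E = 25.03 GPa, ρ = 2400 kg/m³
  alloy U: M = 1.22×10⁻³
  alloy L: M = 0.759×10⁻³
Highest index: alloy U.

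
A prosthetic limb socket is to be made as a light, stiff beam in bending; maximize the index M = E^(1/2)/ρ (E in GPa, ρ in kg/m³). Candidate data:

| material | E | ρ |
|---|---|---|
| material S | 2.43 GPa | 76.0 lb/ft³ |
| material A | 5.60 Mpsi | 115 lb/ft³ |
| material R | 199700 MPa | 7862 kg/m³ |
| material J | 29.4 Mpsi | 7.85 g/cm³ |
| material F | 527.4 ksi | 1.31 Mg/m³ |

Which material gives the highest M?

material A

Convert each candidate to consistent units, then evaluate M:
  material S: E = 2.430 GPa, ρ = 1217 kg/m³
  material A: E = 38.61 GPa, ρ = 1842 kg/m³
  material R: E = 199.7 GPa, ρ = 7862 kg/m³
  material J: E = 202.7 GPa, ρ = 7850 kg/m³
  material F: E = 3.636 GPa, ρ = 1310 kg/m³
  material A: M = 3.37×10⁻³
  material J: M = 1.81×10⁻³
  material R: M = 1.80×10⁻³
  material F: M = 1.46×10⁻³
  material S: M = 1.28×10⁻³
The maximum is for material A.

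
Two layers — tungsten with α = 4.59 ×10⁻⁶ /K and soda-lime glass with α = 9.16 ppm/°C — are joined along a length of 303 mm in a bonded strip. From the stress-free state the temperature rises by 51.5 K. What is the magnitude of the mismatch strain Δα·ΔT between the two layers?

2.35×10⁻⁴

Δα = |4.59 − 9.16|×10⁻⁶/K = 4.57×10⁻⁶/K.
Mismatch strain = Δα·ΔT = 4.57×10⁻⁶ × 51.5 = 2.35×10⁻⁴.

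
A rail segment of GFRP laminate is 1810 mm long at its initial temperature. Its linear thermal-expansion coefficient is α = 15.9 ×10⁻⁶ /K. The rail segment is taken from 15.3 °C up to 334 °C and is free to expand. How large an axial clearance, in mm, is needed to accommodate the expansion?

9.17 mm

ΔT = 334 − 15.3 = 318.7 K.
ΔL = α·L₀·ΔT = 15.9×10⁻⁶ × 1810 mm × 318.7 K = 9.17 mm.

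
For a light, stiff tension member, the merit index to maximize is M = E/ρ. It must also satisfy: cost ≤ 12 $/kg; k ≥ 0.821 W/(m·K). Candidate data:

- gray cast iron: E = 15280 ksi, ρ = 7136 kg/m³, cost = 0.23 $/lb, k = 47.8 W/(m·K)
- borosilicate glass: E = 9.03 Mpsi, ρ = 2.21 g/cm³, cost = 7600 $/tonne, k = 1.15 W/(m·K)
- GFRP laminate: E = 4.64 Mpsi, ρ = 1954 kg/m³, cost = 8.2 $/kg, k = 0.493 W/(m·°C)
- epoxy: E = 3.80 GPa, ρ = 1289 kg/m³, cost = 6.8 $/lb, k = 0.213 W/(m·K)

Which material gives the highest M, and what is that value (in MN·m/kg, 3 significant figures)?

borosilicate glass, M = 28.2 MN·m/kg

Screen on constraints: cost ≤ 12 $/kg; k ≥ 0.821 W/(m·K). Survivors: gray cast iron, borosilicate glass.
Normalizing units and computing the index:
  gray cast iron: E = 105.4 GPa, ρ = 7136 kg/m³
  borosilicate glass: E = 62.26 GPa, ρ = 2210 kg/m³
  borosilicate glass: M = 28.2 MN·m/kg
  gray cast iron: M = 14.8 MN·m/kg
Borosilicate glass ranks first.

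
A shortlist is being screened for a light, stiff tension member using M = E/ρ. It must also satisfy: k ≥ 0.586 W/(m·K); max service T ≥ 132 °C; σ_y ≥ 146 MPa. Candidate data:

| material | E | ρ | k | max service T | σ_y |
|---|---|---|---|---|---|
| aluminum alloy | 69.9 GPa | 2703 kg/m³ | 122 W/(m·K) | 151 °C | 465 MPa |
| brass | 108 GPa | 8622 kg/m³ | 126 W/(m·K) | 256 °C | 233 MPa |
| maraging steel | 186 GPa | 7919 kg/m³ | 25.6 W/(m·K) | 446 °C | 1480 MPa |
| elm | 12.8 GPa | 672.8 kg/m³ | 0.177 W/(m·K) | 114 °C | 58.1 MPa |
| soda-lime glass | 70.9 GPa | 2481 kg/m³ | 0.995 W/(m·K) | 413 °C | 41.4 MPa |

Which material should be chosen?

Screen on constraints: k ≥ 0.586 W/(m·K); max service T ≥ 132 °C; σ_y ≥ 146 MPa. Survivors: aluminum alloy, brass, maraging steel.
Per-candidate index values:
  aluminum alloy: M = 25.9 MN·m/kg
  maraging steel: M = 23.5 MN·m/kg
  brass: M = 12.5 MN·m/kg
Aluminum alloy ranks first.

aluminum alloy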